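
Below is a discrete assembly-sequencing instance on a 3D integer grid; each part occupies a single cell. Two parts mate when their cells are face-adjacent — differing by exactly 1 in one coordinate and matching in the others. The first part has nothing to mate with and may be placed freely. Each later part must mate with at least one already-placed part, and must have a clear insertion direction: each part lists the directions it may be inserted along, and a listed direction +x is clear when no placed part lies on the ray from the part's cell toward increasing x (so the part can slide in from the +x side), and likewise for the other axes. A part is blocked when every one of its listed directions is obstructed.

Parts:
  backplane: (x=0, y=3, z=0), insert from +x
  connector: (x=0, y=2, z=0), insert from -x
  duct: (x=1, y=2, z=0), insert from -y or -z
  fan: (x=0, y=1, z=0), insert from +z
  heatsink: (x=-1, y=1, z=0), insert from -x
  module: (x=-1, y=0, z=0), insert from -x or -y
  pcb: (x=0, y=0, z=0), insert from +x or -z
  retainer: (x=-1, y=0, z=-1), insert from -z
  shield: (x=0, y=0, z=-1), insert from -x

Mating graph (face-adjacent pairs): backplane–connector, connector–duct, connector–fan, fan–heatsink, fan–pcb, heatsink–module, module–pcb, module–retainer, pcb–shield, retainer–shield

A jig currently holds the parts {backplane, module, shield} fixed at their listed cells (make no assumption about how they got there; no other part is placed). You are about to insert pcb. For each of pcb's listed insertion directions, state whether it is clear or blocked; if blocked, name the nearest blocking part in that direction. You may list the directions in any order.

+x: clear; -z: blocked by shield

+x: ray from pcb(0, 0, 0) has no placed part ⇒ clear
-z: nearest on ray is shield@(0, 0, -1) ⇒ blocked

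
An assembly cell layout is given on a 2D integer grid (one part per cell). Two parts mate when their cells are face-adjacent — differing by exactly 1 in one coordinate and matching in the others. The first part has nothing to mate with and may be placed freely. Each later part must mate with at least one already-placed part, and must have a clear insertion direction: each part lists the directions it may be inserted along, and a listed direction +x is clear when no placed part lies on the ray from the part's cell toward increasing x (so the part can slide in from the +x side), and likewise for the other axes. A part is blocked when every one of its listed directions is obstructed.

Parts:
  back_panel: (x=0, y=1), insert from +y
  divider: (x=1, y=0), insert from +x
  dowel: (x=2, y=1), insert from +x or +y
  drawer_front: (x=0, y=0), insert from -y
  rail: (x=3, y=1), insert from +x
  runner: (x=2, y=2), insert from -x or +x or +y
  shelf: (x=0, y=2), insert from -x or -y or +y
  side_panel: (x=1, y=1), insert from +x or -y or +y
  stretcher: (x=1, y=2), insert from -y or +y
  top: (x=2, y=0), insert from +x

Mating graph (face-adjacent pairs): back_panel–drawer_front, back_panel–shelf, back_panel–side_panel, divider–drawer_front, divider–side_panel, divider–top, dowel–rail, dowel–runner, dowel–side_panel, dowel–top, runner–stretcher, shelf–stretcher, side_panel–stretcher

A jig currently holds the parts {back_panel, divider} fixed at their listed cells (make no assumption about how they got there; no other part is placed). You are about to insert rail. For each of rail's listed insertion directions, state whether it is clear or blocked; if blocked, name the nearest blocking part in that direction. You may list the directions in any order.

+x: clear

+x: ray from rail(3, 1) has no placed part ⇒ clear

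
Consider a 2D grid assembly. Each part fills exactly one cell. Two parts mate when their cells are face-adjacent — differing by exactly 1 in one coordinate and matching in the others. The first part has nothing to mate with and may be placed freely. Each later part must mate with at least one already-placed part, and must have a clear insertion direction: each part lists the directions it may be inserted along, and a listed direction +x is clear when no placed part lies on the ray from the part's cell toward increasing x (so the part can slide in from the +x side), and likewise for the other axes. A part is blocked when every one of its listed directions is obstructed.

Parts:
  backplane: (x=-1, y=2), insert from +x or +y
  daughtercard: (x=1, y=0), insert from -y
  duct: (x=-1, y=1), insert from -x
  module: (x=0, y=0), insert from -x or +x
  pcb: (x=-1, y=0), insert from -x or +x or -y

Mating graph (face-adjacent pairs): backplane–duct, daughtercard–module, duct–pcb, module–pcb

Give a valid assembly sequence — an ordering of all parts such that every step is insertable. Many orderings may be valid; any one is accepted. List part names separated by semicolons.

backplane; duct; pcb; module; daughtercard

1. backplane@(-1, 2) [+x clear] — {backplane}
2. duct@(-1, 1) [-x clear] — {backplane, duct}
3. pcb@(-1, 0) [-x clear] — {backplane, duct, pcb}
4. module@(0, 0) [+x clear] — {backplane, duct, module, pcb}
5. daughtercard@(1, 0) [-y clear] — {backplane, daughtercard, duct, module, pcb}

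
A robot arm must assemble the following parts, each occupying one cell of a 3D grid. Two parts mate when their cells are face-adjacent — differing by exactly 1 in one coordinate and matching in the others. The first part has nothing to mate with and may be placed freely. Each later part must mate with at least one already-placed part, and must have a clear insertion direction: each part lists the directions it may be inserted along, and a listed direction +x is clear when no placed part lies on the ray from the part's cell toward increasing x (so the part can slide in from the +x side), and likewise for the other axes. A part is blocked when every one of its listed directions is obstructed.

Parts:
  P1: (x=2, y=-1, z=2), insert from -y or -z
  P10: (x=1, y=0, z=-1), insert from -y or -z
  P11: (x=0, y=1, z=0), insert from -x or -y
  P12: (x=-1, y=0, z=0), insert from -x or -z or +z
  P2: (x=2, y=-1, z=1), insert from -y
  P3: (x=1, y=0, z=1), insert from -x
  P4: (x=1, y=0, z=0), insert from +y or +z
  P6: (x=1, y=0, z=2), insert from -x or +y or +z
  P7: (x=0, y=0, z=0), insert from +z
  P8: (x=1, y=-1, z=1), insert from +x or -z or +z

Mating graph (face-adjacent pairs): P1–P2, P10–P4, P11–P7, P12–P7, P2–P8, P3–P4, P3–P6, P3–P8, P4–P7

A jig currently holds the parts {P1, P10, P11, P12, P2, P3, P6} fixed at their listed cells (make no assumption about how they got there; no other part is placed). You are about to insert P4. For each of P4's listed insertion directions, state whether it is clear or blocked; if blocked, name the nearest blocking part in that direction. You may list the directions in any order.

+y: ray from P4(1, 0, 0) has no placed part ⇒ clear
+z: nearest on ray is P3@(1, 0, 1) ⇒ blocked

+y: clear; +z: blocked by P3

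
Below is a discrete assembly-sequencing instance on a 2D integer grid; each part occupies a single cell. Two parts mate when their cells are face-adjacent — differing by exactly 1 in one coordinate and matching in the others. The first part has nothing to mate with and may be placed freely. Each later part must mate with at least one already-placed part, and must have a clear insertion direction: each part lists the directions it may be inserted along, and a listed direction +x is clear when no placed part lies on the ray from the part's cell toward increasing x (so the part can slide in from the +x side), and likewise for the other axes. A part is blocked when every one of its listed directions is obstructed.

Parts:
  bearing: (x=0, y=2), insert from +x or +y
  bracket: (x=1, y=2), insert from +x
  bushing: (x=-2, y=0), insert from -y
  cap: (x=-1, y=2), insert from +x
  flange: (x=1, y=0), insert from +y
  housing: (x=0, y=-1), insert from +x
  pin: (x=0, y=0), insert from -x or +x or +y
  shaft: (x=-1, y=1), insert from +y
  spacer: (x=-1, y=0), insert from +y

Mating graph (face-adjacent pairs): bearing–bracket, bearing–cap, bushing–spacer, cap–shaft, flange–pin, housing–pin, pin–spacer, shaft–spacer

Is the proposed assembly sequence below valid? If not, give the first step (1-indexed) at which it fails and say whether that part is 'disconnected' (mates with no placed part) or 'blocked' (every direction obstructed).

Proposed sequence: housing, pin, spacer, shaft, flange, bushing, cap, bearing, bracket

Valid

1. housing@(0, -1) [+x clear] — {housing}
2. pin@(0, 0) [-x clear] — {housing, pin}
3. spacer@(-1, 0) [+y clear] — {housing, pin, spacer}
4. shaft@(-1, 1) [+y clear] — {housing, pin, shaft, spacer}
5. flange@(1, 0) [+y clear] — {flange, housing, pin, shaft, spacer}
6. bushing@(-2, 0) [-y clear] — {bushing, flange, housing, pin, shaft, spacer}
7. cap@(-1, 2) [+x clear] — {bushing, cap, flange, housing, pin, shaft, spacer}
8. bearing@(0, 2) [+x clear] — {bearing, bushing, cap, flange, housing, pin, shaft, spacer}
9. bracket@(1, 2) [+x clear] — {bearing, bracket, bushing, cap, flange, housing, pin, shaft, spacer}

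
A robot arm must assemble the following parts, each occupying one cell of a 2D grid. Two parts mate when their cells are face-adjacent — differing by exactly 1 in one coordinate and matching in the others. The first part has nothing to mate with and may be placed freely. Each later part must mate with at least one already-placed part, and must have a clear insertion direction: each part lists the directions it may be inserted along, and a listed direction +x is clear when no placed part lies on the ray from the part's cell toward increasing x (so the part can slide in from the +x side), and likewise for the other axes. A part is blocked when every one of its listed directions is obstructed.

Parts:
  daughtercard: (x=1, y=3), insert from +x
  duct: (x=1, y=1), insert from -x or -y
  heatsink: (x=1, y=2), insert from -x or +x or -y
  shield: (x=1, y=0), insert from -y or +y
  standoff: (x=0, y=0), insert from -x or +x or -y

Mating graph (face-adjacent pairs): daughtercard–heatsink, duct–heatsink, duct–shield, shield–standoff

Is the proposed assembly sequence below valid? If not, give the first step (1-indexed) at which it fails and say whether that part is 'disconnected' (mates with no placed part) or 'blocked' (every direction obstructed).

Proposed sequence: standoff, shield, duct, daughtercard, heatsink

1. standoff@(0, 0) [-x clear] — {standoff}
2. shield@(1, 0) [-y clear] — {shield, standoff}
3. duct@(1, 1) [-x clear] — {duct, shield, standoff}
4. daughtercard@(1, 3) — no placed neighbour ⇒ disconnected

Invalid at step 4 (disconnected)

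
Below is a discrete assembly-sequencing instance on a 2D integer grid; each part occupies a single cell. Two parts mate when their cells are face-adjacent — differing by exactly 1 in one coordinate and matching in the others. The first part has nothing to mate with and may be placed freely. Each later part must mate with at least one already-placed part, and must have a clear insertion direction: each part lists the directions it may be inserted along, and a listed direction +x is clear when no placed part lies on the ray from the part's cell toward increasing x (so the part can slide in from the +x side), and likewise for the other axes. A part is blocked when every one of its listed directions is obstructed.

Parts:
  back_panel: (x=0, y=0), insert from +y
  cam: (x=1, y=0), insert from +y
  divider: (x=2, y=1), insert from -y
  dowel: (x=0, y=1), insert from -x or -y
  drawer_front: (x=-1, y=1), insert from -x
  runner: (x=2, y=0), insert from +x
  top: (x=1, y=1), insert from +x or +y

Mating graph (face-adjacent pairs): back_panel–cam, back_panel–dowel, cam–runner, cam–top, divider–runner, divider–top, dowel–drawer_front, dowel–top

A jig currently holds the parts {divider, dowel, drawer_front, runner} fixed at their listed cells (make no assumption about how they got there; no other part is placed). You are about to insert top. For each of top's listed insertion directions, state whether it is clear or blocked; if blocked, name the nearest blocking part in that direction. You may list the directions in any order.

+x: nearest on ray is divider@(2, 1) ⇒ blocked
+y: ray from top(1, 1) has no placed part ⇒ clear

+x: blocked by divider; +y: clear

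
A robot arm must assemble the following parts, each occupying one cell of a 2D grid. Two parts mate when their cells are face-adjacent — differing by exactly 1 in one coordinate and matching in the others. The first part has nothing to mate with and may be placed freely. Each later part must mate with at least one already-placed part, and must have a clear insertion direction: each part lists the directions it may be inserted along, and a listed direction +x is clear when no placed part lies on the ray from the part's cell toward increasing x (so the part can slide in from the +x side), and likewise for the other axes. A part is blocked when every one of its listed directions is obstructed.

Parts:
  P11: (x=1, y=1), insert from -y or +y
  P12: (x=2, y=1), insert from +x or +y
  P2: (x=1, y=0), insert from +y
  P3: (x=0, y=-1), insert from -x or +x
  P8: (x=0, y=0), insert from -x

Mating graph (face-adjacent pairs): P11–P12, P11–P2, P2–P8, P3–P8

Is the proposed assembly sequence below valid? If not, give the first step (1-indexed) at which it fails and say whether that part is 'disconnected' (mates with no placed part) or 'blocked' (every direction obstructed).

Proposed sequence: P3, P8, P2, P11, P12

Valid

1. P3@(0, -1) [-x clear] — {P3}
2. P8@(0, 0) [-x clear] — {P3, P8}
3. P2@(1, 0) [+y clear] — {P2, P3, P8}
4. P11@(1, 1) [+y clear] — {P11, P2, P3, P8}
5. P12@(2, 1) [+x clear] — {P11, P12, P2, P3, P8}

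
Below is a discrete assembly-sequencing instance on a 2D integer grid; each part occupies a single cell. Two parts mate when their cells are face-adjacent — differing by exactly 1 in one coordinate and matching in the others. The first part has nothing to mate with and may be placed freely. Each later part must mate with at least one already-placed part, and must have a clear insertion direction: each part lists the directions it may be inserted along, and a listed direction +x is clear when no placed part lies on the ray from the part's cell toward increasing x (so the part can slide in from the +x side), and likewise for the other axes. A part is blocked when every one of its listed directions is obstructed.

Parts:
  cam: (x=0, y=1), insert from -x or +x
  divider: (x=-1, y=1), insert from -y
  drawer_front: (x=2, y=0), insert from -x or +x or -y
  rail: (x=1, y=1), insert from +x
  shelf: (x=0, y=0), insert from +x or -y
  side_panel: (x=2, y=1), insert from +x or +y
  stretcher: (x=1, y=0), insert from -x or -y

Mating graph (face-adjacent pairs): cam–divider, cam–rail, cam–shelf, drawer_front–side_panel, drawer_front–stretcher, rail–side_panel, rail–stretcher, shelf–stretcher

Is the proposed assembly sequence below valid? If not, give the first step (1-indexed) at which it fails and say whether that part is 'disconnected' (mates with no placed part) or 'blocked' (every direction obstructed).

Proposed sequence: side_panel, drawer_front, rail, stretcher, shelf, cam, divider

Invalid at step 3 (blocked)

1. side_panel@(2, 1) [+x clear] — {side_panel}
2. drawer_front@(2, 0) [-x clear] — {drawer_front, side_panel}
3. rail@(1, 1) — +x all obstructed ⇒ blocked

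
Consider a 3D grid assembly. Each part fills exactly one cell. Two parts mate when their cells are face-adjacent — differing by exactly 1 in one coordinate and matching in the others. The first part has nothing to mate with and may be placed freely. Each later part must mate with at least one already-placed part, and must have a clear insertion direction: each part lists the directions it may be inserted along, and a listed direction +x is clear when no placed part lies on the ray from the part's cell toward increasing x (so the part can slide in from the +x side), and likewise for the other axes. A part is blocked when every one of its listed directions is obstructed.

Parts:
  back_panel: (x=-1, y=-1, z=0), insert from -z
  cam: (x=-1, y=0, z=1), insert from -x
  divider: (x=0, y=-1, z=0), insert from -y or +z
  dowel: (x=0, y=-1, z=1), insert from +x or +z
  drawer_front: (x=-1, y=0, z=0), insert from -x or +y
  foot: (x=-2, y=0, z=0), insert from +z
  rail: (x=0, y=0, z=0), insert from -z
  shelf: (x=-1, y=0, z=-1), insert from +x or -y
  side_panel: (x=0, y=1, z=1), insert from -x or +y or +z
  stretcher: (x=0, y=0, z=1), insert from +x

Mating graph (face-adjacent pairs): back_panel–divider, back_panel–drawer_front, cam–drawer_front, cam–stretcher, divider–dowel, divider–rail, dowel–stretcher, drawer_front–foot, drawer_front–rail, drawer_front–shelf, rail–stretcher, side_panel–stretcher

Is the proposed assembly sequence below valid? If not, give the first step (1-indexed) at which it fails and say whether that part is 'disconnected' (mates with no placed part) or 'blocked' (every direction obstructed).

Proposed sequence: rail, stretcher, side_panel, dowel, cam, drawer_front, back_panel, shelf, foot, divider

Valid

1. rail@(0, 0, 0) [-z clear] — {rail}
2. stretcher@(0, 0, 1) [+x clear] — {rail, stretcher}
3. side_panel@(0, 1, 1) [-x clear] — {rail, side_panel, stretcher}
4. dowel@(0, -1, 1) [+x clear] — {dowel, rail, side_panel, stretcher}
5. cam@(-1, 0, 1) [-x clear] — {cam, dowel, rail, side_panel, stretcher}
6. drawer_front@(-1, 0, 0) [-x clear] — {cam, dowel, drawer_front, rail, side_panel, stretcher}
7. back_panel@(-1, -1, 0) [-z clear] — {back_panel, cam, dowel, drawer_front, rail, side_panel, stretcher}
8. shelf@(-1, 0, -1) [+x clear] — {back_panel, cam, dowel, drawer_front, rail, shelf, side_panel, stretcher}
9. foot@(-2, 0, 0) [+z clear] — {back_panel, cam, dowel, drawer_front, foot, rail, shelf, side_panel, stretcher}
10. divider@(0, -1, 0) [-y clear] — {back_panel, cam, divider, dowel, drawer_front, foot, rail, shelf, side_panel, stretcher}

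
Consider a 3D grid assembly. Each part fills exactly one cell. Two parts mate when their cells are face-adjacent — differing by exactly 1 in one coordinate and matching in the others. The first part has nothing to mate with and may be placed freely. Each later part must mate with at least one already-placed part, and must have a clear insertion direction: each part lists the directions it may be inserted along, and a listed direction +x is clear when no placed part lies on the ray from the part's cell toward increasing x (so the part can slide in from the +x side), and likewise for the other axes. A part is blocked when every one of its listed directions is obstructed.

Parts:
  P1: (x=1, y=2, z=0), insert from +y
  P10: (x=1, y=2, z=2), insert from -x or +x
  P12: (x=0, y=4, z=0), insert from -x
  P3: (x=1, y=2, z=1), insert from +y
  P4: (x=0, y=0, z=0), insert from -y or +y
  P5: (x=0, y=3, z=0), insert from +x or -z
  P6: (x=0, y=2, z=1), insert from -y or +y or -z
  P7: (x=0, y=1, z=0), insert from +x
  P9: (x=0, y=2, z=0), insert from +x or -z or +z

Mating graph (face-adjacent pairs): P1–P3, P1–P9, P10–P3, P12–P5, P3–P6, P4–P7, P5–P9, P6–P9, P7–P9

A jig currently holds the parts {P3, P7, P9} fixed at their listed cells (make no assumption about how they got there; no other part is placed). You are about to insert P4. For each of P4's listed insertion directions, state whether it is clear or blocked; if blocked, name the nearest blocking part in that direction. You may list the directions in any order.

+y: blocked by P7; -y: clear

-y: ray from P4(0, 0, 0) has no placed part ⇒ clear
+y: nearest on ray is P7@(0, 1, 0) ⇒ blocked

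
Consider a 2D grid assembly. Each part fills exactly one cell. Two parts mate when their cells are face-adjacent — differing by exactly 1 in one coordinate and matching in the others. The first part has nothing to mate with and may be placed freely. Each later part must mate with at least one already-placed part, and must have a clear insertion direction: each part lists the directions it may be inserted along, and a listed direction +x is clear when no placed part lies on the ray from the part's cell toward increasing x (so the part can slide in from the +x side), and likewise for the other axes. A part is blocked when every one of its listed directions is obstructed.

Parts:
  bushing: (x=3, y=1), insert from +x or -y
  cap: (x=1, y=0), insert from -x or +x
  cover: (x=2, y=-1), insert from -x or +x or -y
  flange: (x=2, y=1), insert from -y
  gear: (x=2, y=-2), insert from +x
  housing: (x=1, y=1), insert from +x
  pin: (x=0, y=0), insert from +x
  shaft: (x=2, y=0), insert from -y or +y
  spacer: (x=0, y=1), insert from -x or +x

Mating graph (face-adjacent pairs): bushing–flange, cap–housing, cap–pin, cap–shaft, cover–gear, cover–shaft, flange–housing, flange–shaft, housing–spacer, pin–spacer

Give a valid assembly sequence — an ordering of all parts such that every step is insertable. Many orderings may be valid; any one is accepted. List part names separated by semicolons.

1. housing@(1, 1) [+x clear] — {housing}
2. spacer@(0, 1) [-x clear] — {housing, spacer}
3. flange@(2, 1) [-y clear] — {flange, housing, spacer}
4. bushing@(3, 1) [+x clear] — {bushing, flange, housing, spacer}
5. pin@(0, 0) [+x clear] — {bushing, flange, housing, pin, spacer}
6. cap@(1, 0) [+x clear] — {bushing, cap, flange, housing, pin, spacer}
7. shaft@(2, 0) [-y clear] — {bushing, cap, flange, housing, pin, shaft, spacer}
8. cover@(2, -1) [-x clear] — {bushing, cap, cover, flange, housing, pin, shaft, spacer}
9. gear@(2, -2) [+x clear] — {bushing, cap, cover, flange, gear, housing, pin, shaft, spacer}

housing; spacer; flange; bushing; pin; cap; shaft; cover; gear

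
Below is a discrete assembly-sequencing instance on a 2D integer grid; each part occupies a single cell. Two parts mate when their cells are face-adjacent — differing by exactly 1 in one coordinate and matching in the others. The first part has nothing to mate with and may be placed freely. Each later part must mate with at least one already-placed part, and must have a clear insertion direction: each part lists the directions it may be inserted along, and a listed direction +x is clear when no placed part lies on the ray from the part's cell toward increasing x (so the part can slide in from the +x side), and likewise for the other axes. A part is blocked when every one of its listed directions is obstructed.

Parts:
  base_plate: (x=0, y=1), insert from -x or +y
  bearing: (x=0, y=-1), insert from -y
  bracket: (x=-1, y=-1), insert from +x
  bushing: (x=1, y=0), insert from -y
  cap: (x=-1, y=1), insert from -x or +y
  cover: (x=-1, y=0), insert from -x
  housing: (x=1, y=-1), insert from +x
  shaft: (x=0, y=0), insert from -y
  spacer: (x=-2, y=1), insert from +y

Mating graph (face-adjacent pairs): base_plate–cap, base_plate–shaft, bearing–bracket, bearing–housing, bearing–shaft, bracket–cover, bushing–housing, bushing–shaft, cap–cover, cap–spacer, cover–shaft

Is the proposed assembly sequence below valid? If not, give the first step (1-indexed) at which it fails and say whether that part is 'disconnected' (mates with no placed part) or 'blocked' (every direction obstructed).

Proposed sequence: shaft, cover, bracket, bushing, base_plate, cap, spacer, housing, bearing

1. shaft@(0, 0) [-y clear] — {shaft}
2. cover@(-1, 0) [-x clear] — {cover, shaft}
3. bracket@(-1, -1) [+x clear] — {bracket, cover, shaft}
4. bushing@(1, 0) [-y clear] — {bracket, bushing, cover, shaft}
5. base_plate@(0, 1) [-x clear] — {base_plate, bracket, bushing, cover, shaft}
6. cap@(-1, 1) [-x clear] — {base_plate, bracket, bushing, cap, cover, shaft}
7. spacer@(-2, 1) [+y clear] — {base_plate, bracket, bushing, cap, cover, shaft, spacer}
8. housing@(1, -1) [+x clear] — {base_plate, bracket, bushing, cap, cover, housing, shaft, spacer}
9. bearing@(0, -1) [-y clear] — {base_plate, bearing, bracket, bushing, cap, cover, housing, shaft, spacer}

Valid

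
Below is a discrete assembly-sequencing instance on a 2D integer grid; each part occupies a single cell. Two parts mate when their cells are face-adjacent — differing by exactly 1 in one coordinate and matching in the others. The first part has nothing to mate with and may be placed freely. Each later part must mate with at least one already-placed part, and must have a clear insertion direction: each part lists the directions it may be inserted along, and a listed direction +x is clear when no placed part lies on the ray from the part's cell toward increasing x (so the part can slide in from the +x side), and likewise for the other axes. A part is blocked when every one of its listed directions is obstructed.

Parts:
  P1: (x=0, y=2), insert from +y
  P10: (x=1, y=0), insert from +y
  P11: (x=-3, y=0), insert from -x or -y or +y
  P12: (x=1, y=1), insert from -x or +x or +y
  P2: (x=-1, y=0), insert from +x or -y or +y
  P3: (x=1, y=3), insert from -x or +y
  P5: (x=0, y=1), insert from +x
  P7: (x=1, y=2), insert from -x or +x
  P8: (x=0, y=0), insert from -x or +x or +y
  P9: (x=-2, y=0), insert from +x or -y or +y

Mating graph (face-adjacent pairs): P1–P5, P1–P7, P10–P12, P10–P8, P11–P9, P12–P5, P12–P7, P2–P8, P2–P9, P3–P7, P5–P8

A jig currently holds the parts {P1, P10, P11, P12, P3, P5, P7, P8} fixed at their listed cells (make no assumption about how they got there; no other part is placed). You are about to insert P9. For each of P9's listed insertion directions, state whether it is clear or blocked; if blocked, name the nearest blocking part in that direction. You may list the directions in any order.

+x: blocked by P8; +y: clear; -y: clear

+x: nearest on ray is P8@(0, 0) ⇒ blocked
-y: ray from P9(-2, 0) has no placed part ⇒ clear
+y: ray from P9(-2, 0) has no placed part ⇒ clear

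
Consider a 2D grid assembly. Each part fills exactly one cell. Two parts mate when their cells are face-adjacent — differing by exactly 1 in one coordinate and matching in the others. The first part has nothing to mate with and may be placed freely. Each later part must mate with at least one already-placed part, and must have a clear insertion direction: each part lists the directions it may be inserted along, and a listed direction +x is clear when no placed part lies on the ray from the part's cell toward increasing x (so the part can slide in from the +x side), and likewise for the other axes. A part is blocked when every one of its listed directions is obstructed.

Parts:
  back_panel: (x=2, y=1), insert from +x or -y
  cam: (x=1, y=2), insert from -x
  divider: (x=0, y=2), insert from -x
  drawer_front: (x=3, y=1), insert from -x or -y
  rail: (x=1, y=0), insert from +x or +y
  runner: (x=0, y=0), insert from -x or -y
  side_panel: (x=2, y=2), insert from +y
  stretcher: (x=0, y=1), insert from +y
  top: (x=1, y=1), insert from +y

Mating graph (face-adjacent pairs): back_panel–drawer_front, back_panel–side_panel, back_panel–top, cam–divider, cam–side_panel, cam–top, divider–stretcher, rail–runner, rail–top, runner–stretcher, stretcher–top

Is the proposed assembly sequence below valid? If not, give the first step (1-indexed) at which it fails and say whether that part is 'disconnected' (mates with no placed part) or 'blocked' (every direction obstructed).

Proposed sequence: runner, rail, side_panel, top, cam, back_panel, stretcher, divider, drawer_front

1. runner@(0, 0) [-x clear] — {runner}
2. rail@(1, 0) [+x clear] — {rail, runner}
3. side_panel@(2, 2) — no placed neighbour ⇒ disconnected

Invalid at step 3 (disconnected)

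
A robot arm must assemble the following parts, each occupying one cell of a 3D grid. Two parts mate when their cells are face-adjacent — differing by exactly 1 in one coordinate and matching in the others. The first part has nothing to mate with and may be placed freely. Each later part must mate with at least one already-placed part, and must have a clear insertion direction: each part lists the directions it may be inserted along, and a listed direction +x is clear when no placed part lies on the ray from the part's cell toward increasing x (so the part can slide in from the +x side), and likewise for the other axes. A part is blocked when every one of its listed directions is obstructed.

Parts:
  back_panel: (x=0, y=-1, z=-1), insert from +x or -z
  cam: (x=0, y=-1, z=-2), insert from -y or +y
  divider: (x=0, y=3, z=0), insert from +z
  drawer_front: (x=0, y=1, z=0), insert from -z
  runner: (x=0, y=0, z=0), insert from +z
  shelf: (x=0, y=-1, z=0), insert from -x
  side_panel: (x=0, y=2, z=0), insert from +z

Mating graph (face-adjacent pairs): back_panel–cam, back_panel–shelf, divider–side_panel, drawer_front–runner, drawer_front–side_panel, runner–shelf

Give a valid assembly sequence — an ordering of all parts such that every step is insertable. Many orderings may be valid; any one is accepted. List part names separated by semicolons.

1. divider@(0, 3, 0) [+z clear] — {divider}
2. side_panel@(0, 2, 0) [+z clear] — {divider, side_panel}
3. drawer_front@(0, 1, 0) [-z clear] — {divider, drawer_front, side_panel}
4. runner@(0, 0, 0) [+z clear] — {divider, drawer_front, runner, side_panel}
5. shelf@(0, -1, 0) [-x clear] — {divider, drawer_front, runner, shelf, side_panel}
6. back_panel@(0, -1, -1) [+x clear] — {back_panel, divider, drawer_front, runner, shelf, side_panel}
7. cam@(0, -1, -2) [-y clear] — {back_panel, cam, divider, drawer_front, runner, shelf, side_panel}

divider; side_panel; drawer_front; runner; shelf; back_panel; cam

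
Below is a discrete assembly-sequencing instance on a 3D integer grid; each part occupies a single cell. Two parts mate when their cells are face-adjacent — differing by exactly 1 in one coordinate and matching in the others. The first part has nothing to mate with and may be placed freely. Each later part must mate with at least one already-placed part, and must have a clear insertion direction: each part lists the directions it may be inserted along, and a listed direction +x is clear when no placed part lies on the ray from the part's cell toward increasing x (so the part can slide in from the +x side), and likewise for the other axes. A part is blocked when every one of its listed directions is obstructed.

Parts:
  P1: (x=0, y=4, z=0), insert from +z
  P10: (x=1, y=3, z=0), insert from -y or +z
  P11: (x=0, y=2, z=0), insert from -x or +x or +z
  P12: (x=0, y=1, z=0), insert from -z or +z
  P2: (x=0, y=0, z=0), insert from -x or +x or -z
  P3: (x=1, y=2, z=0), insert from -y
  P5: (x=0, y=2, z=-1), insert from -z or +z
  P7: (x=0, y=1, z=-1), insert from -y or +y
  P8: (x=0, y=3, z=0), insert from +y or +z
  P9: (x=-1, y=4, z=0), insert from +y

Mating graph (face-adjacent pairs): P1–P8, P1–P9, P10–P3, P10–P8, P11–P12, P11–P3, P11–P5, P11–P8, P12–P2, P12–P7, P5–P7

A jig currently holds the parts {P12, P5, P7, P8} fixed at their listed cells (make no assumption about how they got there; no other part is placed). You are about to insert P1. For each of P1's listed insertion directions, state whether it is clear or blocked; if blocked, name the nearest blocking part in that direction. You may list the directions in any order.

+z: ray from P1(0, 4, 0) has no placed part ⇒ clear

+z: clear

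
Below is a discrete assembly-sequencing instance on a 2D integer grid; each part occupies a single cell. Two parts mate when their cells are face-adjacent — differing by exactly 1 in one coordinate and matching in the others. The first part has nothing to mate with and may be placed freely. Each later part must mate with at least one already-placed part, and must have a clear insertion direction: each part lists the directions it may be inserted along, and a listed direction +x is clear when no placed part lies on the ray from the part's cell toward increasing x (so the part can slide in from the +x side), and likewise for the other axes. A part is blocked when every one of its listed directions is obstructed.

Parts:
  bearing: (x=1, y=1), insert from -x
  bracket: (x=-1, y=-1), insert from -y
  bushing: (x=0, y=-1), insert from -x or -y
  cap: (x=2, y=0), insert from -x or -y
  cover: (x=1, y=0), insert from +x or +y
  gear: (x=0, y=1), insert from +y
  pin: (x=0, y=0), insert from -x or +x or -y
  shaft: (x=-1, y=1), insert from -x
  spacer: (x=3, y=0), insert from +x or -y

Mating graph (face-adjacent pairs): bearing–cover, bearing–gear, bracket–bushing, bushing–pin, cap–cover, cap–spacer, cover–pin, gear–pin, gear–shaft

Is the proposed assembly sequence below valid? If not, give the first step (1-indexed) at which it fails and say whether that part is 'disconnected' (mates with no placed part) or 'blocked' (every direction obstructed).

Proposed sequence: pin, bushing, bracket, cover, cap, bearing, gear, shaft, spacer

1. pin@(0, 0) [-x clear] — {pin}
2. bushing@(0, -1) [-x clear] — {bushing, pin}
3. bracket@(-1, -1) [-y clear] — {bracket, bushing, pin}
4. cover@(1, 0) [+x clear] — {bracket, bushing, cover, pin}
5. cap@(2, 0) [-y clear] — {bracket, bushing, cap, cover, pin}
6. bearing@(1, 1) [-x clear] — {bearing, bracket, bushing, cap, cover, pin}
7. gear@(0, 1) [+y clear] — {bearing, bracket, bushing, cap, cover, gear, pin}
8. shaft@(-1, 1) [-x clear] — {bearing, bracket, bushing, cap, cover, gear, pin, shaft}
9. spacer@(3, 0) [+x clear] — {bearing, bracket, bushing, cap, cover, gear, pin, shaft, spacer}

Valid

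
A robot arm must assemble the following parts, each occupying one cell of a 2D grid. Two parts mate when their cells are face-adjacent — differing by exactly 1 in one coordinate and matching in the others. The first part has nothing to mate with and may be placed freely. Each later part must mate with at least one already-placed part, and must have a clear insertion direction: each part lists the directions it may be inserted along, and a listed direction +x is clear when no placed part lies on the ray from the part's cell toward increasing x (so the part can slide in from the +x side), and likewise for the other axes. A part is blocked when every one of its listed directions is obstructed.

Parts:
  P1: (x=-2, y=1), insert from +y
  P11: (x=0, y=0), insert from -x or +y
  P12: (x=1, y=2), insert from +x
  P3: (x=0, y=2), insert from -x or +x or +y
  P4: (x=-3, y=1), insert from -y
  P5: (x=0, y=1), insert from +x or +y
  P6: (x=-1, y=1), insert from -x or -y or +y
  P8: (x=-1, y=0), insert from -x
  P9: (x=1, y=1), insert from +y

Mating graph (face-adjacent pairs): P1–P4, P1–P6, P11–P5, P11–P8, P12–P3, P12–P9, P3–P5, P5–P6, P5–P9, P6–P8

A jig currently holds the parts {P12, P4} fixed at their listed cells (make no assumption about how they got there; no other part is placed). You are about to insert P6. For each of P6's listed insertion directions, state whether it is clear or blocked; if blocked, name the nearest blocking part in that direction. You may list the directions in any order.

-x: nearest on ray is P4@(-3, 1) ⇒ blocked
-y: ray from P6(-1, 1) has no placed part ⇒ clear
+y: ray from P6(-1, 1) has no placed part ⇒ clear

+y: clear; -x: blocked by P4; -y: clear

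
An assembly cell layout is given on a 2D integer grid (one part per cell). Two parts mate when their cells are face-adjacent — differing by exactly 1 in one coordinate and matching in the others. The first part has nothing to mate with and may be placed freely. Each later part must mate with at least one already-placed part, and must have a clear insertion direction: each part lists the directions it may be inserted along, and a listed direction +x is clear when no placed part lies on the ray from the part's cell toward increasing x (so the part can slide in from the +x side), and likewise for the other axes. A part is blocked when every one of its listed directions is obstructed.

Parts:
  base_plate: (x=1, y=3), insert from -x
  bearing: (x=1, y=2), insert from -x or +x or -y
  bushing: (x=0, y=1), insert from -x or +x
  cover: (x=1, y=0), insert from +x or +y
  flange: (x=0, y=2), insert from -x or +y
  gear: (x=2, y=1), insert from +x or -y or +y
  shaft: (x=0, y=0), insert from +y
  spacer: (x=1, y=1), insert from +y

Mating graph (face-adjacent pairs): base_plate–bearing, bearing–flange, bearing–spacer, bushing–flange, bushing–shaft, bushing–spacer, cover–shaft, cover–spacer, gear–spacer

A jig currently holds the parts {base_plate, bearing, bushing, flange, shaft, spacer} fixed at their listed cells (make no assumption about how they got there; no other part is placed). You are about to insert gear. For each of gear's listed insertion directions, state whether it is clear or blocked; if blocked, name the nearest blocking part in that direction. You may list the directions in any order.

+x: clear; +y: clear; -y: clear

+x: ray from gear(2, 1) has no placed part ⇒ clear
-y: ray from gear(2, 1) has no placed part ⇒ clear
+y: ray from gear(2, 1) has no placed part ⇒ clear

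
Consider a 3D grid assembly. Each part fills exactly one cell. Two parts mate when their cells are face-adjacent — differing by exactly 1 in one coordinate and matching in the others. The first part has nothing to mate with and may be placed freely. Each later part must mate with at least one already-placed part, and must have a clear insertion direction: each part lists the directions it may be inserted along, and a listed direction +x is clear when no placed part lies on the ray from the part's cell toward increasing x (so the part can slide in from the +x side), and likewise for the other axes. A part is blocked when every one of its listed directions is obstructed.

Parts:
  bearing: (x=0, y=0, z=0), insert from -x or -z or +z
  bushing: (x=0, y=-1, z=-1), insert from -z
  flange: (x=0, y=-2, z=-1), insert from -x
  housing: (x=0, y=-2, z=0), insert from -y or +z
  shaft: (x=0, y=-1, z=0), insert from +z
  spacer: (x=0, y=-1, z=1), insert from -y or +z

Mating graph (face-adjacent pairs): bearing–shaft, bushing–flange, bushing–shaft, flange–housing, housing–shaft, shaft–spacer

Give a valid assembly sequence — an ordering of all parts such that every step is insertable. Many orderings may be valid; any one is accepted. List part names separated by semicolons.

1. flange@(0, -2, -1) [-x clear] — {flange}
2. housing@(0, -2, 0) [-y clear] — {flange, housing}
3. shaft@(0, -1, 0) [+z clear] — {flange, housing, shaft}
4. spacer@(0, -1, 1) [-y clear] — {flange, housing, shaft, spacer}
5. bearing@(0, 0, 0) [-x clear] — {bearing, flange, housing, shaft, spacer}
6. bushing@(0, -1, -1) [-z clear] — {bearing, bushing, flange, housing, shaft, spacer}

flange; housing; shaft; spacer; bearing; bushing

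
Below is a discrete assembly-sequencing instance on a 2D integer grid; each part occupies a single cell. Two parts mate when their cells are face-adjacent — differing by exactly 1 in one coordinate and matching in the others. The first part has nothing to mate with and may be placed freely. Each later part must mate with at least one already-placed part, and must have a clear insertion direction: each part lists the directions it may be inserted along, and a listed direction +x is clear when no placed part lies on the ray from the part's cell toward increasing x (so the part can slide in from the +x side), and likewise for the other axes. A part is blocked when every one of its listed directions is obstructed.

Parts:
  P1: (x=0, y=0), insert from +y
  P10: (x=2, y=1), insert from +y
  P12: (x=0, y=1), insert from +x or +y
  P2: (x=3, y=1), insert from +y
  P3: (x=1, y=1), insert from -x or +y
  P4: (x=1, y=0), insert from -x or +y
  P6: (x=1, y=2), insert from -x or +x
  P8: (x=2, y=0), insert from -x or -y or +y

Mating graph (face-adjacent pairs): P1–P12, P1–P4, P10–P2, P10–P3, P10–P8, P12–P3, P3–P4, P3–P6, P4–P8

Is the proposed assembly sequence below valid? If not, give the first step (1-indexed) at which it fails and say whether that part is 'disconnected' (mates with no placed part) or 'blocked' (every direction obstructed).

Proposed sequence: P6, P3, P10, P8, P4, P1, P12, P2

1. P6@(1, 2) [-x clear] — {P6}
2. P3@(1, 1) [-x clear] — {P3, P6}
3. P10@(2, 1) [+y clear] — {P10, P3, P6}
4. P8@(2, 0) [-x clear] — {P10, P3, P6, P8}
5. P4@(1, 0) [-x clear] — {P10, P3, P4, P6, P8}
6. P1@(0, 0) [+y clear] — {P1, P10, P3, P4, P6, P8}
7. P12@(0, 1) [+y clear] — {P1, P10, P12, P3, P4, P6, P8}
8. P2@(3, 1) [+y clear] — {P1, P10, P12, P2, P3, P4, P6, P8}

Valid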